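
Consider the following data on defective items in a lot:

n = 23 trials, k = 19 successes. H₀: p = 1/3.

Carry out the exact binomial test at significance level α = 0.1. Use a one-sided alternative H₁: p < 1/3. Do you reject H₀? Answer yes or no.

Exact binomial: n=23, k=19, p₀=1/3=0.3333
P(X≤19) from Σ C(n,i)·p₀^i·(1−p₀)^(n−i)
p-value (one-sided, H₁ less) = 1.00000
At α=0.1: p ≥ α → fail to reject H₀

reject H₀: no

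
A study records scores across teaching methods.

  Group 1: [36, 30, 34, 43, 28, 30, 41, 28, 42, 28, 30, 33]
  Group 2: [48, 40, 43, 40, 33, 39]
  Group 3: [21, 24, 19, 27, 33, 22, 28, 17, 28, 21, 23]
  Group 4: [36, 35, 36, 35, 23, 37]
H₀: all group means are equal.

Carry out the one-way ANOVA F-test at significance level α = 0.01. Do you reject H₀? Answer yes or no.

reject H₀: yes

Group means [33.58, 40.50, 23.91, 33.67], grand mean 31.743
SSB = Σnᵢ(x̄ᵢ−x̄)² = 1198.027; SSW = ΣΣ(x−x̄ᵢ)² = 832.659
MSB = 1198.027/3 = 399.3422; MSW = 832.659/31 = 26.8600
F = MSB/MSW = 14.8676
df = (3, 31)
p-value (upper-tail) = 0.00000
At α=0.01: p < α → reject H₀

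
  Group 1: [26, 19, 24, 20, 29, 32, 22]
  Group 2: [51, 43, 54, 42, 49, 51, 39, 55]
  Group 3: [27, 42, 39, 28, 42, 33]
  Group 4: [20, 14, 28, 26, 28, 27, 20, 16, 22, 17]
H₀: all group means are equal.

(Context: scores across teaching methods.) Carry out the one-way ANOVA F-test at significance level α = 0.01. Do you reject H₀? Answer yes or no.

Group means [24.57, 48.00, 35.17, 21.80], grand mean 31.774
SSB = Σnᵢ(x̄ᵢ−x̄)² = 3533.272; SSW = ΣΣ(x−x̄ᵢ)² = 858.148
MSB = 3533.272/3 = 1177.7572; MSW = 858.148/27 = 31.7832
F = MSB/MSW = 37.0559
df = (3, 27)
p-value (upper-tail) = 0.00000
At α=0.01: p < α → reject H₀

reject H₀: yes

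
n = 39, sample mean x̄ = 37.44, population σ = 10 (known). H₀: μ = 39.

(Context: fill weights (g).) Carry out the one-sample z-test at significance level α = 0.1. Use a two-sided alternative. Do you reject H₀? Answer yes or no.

reject H₀: no

SE = σ/√n = 10/√39 = 1.6013
z = (x̄−μ₀)/SE = (37.44−39)/1.6013 = -0.9742
p-value (two-sided) = 0.32995
At α=0.1: p ≥ α → fail to reject H₀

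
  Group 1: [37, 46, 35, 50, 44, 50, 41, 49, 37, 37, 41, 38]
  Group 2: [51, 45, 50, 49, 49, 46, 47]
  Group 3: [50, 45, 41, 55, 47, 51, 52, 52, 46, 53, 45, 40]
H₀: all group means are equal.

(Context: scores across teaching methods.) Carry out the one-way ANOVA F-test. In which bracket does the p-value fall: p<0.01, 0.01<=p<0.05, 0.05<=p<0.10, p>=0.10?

p-value bracket: p<0.01

Group means [42.08, 48.14, 48.08], grand mean 45.774
SSB = Σnᵢ(x̄ᵢ−x̄)² = 266.729; SSW = ΣΣ(x−x̄ᵢ)² = 622.690
MSB = 266.729/2 = 133.3644; MSW = 622.690/28 = 22.2389
F = MSB/MSW = 5.9969
df = (2, 28)
p-value (upper-tail) = 0.00680
→ bracket: p<0.01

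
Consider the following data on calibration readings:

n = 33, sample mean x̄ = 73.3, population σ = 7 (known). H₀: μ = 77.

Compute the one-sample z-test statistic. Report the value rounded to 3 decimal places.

SE = σ/√n = 7/√33 = 1.2185
z = (x̄−μ₀)/SE = (73.3−77)/1.2185 = -3.0364

test statistic = -3.036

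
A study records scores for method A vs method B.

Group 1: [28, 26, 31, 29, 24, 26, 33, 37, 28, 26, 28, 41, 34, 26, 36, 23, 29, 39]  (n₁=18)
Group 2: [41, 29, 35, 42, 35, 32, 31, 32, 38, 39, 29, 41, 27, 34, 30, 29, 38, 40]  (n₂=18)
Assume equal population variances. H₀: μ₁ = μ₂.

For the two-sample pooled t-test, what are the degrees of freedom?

degrees of freedom = 34

df = n₁ + n₂ − 2 = 18 + 18 − 2 = 34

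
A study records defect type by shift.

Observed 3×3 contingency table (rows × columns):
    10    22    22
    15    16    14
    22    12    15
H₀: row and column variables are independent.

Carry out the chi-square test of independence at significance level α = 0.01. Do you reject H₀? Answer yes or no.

reject H₀: no

Row totals [54, 45, 49], col totals [47, 50, 51], n=148
χ² = (10−17.15)²/17.15 + (22−18.24)²/18.24 + (22−18.61)²/18.61 + (15−14.29)²/14.29 + (16−15.20)²/15.20 + (14−15.51)²/15.51 + (22−15.56)²/15.56 + (12−16.55)²/16.55 + (15−16.89)²/16.89 = 8.7232
df = 4
p-value (upper-tail) = 0.06840
At α=0.01: p ≥ α → fail to reject H₀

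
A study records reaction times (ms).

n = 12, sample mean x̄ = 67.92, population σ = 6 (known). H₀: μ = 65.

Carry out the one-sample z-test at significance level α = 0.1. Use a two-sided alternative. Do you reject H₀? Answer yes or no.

reject H₀: yes

SE = σ/√n = 6/√12 = 1.7321
z = (x̄−μ₀)/SE = (67.92−65)/1.7321 = 1.6859
p-value (two-sided) = 0.09182
At α=0.1: p < α → reject H₀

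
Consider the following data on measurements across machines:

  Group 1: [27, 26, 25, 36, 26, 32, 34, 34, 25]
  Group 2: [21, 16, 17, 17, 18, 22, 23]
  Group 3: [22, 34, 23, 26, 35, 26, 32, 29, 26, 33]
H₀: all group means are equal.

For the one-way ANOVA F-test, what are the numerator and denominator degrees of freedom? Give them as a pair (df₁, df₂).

degrees of freedom = [2, 23]

k = 3 groups, N = 26 total
df = (k−1, N−k) = (3−1, 26−3) = (2, 23)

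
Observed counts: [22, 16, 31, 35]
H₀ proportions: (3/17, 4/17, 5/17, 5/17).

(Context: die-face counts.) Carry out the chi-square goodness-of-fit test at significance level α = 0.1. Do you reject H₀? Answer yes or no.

reject H₀: no

n = 104; E_i = n·p_i = [18.35, 24.47, 30.59, 30.59]
χ² = (22−18.35)²/18.35 + (16−24.47)²/24.47 + (31−30.59)²/30.59 + (35−30.59)²/30.59 = 4.2987
df = 3
p-value (upper-tail) = 0.23096
At α=0.1: p ≥ α → fail to reject H₀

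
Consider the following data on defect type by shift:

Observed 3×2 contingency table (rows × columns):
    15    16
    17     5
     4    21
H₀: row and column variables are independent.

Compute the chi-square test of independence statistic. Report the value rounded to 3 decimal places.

Row totals [31, 22, 25], col totals [36, 42], n=78
χ² = (15−14.31)²/14.31 + (16−16.69)²/16.69 + (17−10.15)²/10.15 + (5−11.85)²/11.85 + (4−11.54)²/11.54 + (21−13.46)²/13.46 = 17.7814
df = 2

test statistic = 17.781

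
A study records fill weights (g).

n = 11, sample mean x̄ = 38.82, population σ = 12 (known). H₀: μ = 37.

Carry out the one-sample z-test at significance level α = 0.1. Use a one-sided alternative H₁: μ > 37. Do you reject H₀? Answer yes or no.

reject H₀: no

SE = σ/√n = 12/√11 = 3.6181
z = (x̄−μ₀)/SE = (38.82−37)/3.6181 = 0.5030
p-value (one-sided, H₁ greater) = 0.30747
At α=0.1: p ≥ α → fail to reject H₀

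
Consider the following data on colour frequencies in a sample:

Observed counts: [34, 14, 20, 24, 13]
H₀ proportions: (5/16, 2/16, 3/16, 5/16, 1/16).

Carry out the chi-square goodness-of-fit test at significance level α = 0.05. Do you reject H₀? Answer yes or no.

reject H₀: no

n = 105; E_i = n·p_i = [32.81, 13.12, 19.69, 32.81, 6.56]
χ² = (34−32.81)²/32.81 + (14−13.12)²/13.12 + (20−19.69)²/19.69 + (24−32.81)²/32.81 + (13−6.56)²/6.56 = 8.7879
df = 4
p-value (upper-tail) = 0.06662
At α=0.05: p ≥ α → fail to reject H₀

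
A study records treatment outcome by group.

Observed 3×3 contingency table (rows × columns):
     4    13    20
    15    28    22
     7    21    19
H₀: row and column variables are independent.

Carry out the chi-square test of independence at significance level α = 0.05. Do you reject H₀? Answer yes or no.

Row totals [37, 65, 47], col totals [26, 62, 61], n=149
χ² = (4−6.46)²/6.46 + (13−15.40)²/15.40 + (20−15.15)²/15.15 + (15−11.34)²/11.34 + (28−27.05)²/27.05 + (22−26.61)²/26.61 + (7−8.20)²/8.20 + (21−19.56)²/19.56 + (19−19.24)²/19.24 = 5.1593
df = 4
p-value (upper-tail) = 0.27134
At α=0.05: p ≥ α → fail to reject H₀

reject H₀: no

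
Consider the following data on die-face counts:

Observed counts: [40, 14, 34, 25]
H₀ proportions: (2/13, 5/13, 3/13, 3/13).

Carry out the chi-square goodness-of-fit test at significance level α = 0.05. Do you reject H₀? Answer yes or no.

reject H₀: yes

n = 113; E_i = n·p_i = [17.38, 43.46, 26.08, 26.08]
χ² = (40−17.38)²/17.38 + (14−43.46)²/43.46 + (34−26.08)²/26.08 + (25−26.08)²/26.08 = 51.8431
df = 3
p-value (upper-tail) = 0.00000
At α=0.05: p < α → reject H₀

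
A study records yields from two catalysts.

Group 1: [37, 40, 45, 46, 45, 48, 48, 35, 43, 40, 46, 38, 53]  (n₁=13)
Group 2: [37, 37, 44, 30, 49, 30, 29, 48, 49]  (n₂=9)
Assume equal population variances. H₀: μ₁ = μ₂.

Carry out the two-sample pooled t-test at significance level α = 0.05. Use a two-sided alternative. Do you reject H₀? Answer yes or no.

x̄₁=43.385, s₁=5.140, n₁=13
x̄₂=39.222, s₂=8.482, n₂=9
s_p² = [12·5.140² + 8·8.482²]/20 = 44.6316
SE = √(s_p²·(1/13+1/9)) = 2.8969
t = (43.385−39.222)/2.8969 = 1.4368
df = 20
p-value (two-sided) = 0.16623
At α=0.05: p ≥ α → fail to reject H₀

reject H₀: no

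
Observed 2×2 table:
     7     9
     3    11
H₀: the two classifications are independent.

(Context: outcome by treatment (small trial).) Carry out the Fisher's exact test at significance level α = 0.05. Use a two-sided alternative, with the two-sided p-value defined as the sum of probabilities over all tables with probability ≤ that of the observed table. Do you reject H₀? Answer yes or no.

Margins: r₁=16, r₂=14, c₁=10, c₂=20, n=30
p_obs = C(16,7)·C(14,3)/C(30,10); sum pmf over tables with pmf ≤ p_obs
p-value (two-sided) = 0.26024
At α=0.05: p ≥ α → fail to reject H₀

reject H₀: no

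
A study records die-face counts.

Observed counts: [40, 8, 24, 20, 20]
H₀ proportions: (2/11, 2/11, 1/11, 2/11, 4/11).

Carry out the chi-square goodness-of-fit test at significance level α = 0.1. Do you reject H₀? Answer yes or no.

n = 112; E_i = n·p_i = [20.36, 20.36, 10.18, 20.36, 40.73]
χ² = (40−20.36)²/20.36 + (8−20.36)²/20.36 + (24−10.18)²/10.18 + (20−20.36)²/20.36 + (20−40.73)²/40.73 = 55.7500
df = 4
p-value (upper-tail) = 0.00000
At α=0.1: p < α → reject H₀

reject H₀: yes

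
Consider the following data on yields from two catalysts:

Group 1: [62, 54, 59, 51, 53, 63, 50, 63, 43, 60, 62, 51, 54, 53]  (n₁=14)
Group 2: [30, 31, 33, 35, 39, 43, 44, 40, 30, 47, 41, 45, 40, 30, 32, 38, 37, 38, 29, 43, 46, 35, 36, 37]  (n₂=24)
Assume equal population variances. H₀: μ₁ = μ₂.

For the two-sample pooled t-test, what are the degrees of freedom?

degrees of freedom = 36

df = n₁ + n₂ − 2 = 14 + 24 − 2 = 36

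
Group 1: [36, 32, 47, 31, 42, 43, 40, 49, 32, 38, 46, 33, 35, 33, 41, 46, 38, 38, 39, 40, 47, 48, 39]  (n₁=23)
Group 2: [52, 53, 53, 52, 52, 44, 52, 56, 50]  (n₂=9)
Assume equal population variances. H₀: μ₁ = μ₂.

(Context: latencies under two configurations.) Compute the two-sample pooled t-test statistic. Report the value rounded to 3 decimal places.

x̄₁=39.696, s₁=5.596, n₁=23
x̄₂=51.556, s₂=3.245, n₂=9
s_p² = [22·5.596² + 8·3.245²]/30 = 25.7697
SE = √(s_p²·(1/23+1/9)) = 1.9959
t = (39.696−51.556)/1.9959 = -5.9421
df = 30

test statistic = -5.942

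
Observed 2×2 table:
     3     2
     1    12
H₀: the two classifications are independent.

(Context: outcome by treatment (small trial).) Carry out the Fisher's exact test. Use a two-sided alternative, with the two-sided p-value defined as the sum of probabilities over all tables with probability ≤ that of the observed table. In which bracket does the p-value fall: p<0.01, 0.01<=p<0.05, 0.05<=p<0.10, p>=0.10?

Margins: r₁=5, r₂=13, c₁=4, c₂=14, n=18
p_obs = C(5,3)·C(13,1)/C(18,4); sum pmf over tables with pmf ≤ p_obs
p-value (two-sided) = 0.04412
→ bracket: 0.01<=p<0.05

p-value bracket: 0.01<=p<0.05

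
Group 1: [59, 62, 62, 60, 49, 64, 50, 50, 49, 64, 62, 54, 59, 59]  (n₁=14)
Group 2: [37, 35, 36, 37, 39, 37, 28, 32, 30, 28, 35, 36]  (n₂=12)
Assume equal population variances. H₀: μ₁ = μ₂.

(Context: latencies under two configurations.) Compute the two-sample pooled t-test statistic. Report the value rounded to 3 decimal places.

x̄₁=57.357, s₁=5.733, n₁=14
x̄₂=34.167, s₂=3.738, n₂=12
s_p² = [13·5.733² + 11·3.738²]/24 = 24.2034
SE = √(s_p²·(1/14+1/12)) = 1.9354
t = (57.357−34.167)/1.9354 = 11.9823
df = 24

test statistic = 11.982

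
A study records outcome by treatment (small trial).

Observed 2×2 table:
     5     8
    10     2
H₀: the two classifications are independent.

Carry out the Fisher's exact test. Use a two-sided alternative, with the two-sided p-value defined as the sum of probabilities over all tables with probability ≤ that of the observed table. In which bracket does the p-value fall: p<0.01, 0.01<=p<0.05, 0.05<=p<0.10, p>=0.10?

Margins: r₁=13, r₂=12, c₁=15, c₂=10, n=25
p_obs = C(13,5)·C(12,10)/C(25,15); sum pmf over tables with pmf ≤ p_obs
p-value (two-sided) = 0.04141
→ bracket: 0.01<=p<0.05

p-value bracket: 0.01<=p<0.05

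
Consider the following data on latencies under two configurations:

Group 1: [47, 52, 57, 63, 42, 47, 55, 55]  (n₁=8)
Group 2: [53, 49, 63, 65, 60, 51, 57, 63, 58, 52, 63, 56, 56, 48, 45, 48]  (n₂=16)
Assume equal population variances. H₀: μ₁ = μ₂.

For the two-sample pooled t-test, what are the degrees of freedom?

degrees of freedom = 22

df = n₁ + n₂ − 2 = 8 + 16 − 2 = 22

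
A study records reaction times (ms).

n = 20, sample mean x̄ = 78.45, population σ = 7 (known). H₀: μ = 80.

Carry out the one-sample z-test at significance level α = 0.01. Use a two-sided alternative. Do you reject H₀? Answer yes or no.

SE = σ/√n = 7/√20 = 1.5652
z = (x̄−μ₀)/SE = (78.45−80)/1.5652 = -0.9903
p-value (two-sided) = 0.32205
At α=0.01: p ≥ α → fail to reject H₀

reject H₀: no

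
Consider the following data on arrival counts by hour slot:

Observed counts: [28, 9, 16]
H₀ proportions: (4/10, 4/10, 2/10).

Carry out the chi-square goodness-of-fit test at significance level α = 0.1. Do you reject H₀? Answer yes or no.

n = 53; E_i = n·p_i = [21.20, 21.20, 10.60]
χ² = (28−21.20)²/21.20 + (9−21.20)²/21.20 + (16−10.60)²/10.60 = 11.9528
df = 2
p-value (upper-tail) = 0.00254
At α=0.1: p < α → reject H₀

reject H₀: yes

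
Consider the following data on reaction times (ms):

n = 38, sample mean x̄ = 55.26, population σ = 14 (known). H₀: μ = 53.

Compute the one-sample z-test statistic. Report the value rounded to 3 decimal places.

test statistic = 0.995

SE = σ/√n = 14/√38 = 2.2711
z = (x̄−μ₀)/SE = (55.26−53)/2.2711 = 0.9951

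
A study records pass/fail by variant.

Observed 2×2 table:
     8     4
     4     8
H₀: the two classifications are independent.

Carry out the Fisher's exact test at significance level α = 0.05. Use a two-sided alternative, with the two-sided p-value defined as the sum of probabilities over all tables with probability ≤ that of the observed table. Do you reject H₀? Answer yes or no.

Margins: r₁=12, r₂=12, c₁=12, c₂=12, n=24
p_obs = C(12,8)·C(12,4)/C(24,12); sum pmf over tables with pmf ≤ p_obs
p-value (two-sided) = 0.22035
At α=0.05: p ≥ α → fail to reject H₀

reject H₀: no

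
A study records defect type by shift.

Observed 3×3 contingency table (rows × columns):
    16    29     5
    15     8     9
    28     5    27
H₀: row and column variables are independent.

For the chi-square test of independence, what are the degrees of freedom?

df = (r−1)(c−1) = (3−1)·(3−1) = 4

degrees of freedom = 4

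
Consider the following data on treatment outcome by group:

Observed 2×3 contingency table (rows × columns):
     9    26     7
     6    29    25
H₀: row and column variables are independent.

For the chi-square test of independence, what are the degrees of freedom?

df = (r−1)(c−1) = (2−1)·(3−1) = 2

degrees of freedom = 2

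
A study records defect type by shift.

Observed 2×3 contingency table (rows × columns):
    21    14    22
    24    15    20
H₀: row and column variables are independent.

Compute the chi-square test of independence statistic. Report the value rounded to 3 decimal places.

Row totals [57, 59], col totals [45, 29, 42], n=116
χ² = (21−22.11)²/22.11 + (14−14.25)²/14.25 + (22−20.64)²/20.64 + (24−22.89)²/22.89 + (15−14.75)²/14.75 + (20−21.36)²/21.36 = 0.2953
df = 2

test statistic = 0.295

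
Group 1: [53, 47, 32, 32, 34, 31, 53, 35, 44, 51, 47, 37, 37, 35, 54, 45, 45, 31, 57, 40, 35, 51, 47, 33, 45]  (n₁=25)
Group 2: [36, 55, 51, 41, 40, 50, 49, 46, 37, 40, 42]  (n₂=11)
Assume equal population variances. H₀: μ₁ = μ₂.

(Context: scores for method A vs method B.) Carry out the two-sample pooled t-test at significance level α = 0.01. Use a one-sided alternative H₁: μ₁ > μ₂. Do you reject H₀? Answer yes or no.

x̄₁=42.040, s₁=8.334, n₁=25
x̄₂=44.273, s₂=6.262, n₂=11
s_p² = [24·8.334² + 10·6.262²]/34 = 60.5630
SE = √(s_p²·(1/25+1/11)) = 2.8157
t = (42.040−44.273)/2.8157 = -0.7930
df = 34
p-value (one-sided, H₁ greater) = 0.78335
At α=0.01: p ≥ α → fail to reject H₀

reject H₀: no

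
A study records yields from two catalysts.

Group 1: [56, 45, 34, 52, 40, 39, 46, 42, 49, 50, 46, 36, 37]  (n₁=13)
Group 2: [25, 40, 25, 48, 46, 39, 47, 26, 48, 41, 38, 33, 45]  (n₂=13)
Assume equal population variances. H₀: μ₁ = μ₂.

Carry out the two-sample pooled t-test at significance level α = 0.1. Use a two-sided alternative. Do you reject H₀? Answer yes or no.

reject H₀: yes

x̄₁=44.000, s₁=6.683, n₁=13
x̄₂=38.538, s₂=8.714, n₂=13
s_p² = [12·6.683² + 12·8.714²]/24 = 60.3013
SE = √(s_p²·(1/13+1/13)) = 3.0458
t = (44.000−38.538)/3.0458 = 1.7931
df = 24
p-value (two-sided) = 0.08557
At α=0.1: p < α → reject H₀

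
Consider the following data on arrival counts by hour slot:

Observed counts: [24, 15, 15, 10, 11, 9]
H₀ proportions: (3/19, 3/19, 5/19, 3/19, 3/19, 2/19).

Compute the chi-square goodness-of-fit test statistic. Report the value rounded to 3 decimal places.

n = 84; E_i = n·p_i = [13.26, 13.26, 22.11, 13.26, 13.26, 8.84]
χ² = (24−13.26)²/13.26 + (15−13.26)²/13.26 + (15−22.11)²/22.11 + (10−13.26)²/13.26 + (11−13.26)²/13.26 + (9−8.84)²/8.84 = 12.3948
df = 5

test statistic = 12.395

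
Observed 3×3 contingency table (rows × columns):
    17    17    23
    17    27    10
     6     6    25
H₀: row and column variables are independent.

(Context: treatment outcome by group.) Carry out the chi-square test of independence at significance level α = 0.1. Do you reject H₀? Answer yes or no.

reject H₀: yes

Row totals [57, 54, 37], col totals [40, 50, 58], n=148
χ² = (17−15.41)²/15.41 + (17−19.26)²/19.26 + (23−22.34)²/22.34 + (17−14.59)²/14.59 + (27−18.24)²/18.24 + (10−21.16)²/21.16 + (6−10.00)²/10.00 + (6−12.50)²/12.50 + (25−14.50)²/14.50 = 23.5199
df = 4
p-value (upper-tail) = 0.00010
At α=0.1: p < α → reject H₀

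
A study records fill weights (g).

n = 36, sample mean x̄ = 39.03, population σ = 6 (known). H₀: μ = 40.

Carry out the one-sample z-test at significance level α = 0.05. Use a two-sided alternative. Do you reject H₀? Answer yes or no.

SE = σ/√n = 6/√36 = 1.0000
z = (x̄−μ₀)/SE = (39.03−40)/1.0000 = -0.9700
p-value (two-sided) = 0.33205
At α=0.05: p ≥ α → fail to reject H₀

reject H₀: no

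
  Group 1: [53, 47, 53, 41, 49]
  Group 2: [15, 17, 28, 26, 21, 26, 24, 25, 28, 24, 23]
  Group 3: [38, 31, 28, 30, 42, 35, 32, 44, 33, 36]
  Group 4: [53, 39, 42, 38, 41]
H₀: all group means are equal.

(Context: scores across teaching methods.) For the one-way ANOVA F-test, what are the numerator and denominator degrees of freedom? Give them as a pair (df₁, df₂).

degrees of freedom = [3, 27]

k = 4 groups, N = 31 total
df = (k−1, N−k) = (4−1, 31−4) = (3, 27)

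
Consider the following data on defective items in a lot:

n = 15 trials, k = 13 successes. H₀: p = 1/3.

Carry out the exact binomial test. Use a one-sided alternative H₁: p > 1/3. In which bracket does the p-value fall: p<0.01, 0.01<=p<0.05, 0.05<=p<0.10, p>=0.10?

Exact binomial: n=15, k=13, p₀=1/3=0.3333
P(X≥13) from Σ C(n,i)·p₀^i·(1−p₀)^(n−i)
p-value (one-sided, H₁ greater) = 0.00003
→ bracket: p<0.01

p-value bracket: p<0.01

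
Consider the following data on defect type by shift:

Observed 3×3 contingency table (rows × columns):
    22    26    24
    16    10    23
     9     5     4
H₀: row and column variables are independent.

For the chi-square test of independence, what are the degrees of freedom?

df = (r−1)(c−1) = (3−1)·(3−1) = 4

degrees of freedom = 4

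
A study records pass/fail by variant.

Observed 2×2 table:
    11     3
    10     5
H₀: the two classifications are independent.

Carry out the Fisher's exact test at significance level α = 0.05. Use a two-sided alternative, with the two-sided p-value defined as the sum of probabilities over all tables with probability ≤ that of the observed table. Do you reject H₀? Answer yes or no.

reject H₀: no

Margins: r₁=14, r₂=15, c₁=21, c₂=8, n=29
p_obs = C(14,11)·C(15,10)/C(29,21); sum pmf over tables with pmf ≤ p_obs
p-value (two-sided) = 0.68166
At α=0.05: p ≥ α → fail to reject H₀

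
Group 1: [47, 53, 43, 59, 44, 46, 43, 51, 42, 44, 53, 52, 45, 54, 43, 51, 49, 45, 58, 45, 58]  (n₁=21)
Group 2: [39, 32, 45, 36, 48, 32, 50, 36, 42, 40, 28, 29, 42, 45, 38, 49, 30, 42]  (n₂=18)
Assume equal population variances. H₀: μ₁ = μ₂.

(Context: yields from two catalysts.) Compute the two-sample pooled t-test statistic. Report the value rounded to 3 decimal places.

test statistic = 4.895

x̄₁=48.810, s₁=5.492, n₁=21
x̄₂=39.056, s₂=6.949, n₂=18
s_p² = [20·5.492² + 17·6.949²]/37 = 38.4914
SE = √(s_p²·(1/21+1/18)) = 1.9928
t = (48.810−39.056)/1.9928 = 4.8946
df = 37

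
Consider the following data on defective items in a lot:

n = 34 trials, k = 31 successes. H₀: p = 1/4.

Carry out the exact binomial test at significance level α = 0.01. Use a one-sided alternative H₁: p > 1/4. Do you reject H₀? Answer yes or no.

Exact binomial: n=34, k=31, p₀=1/4=0.2500
P(X≥31) from Σ C(n,i)·p₀^i·(1−p₀)^(n−i)
p-value (one-sided, H₁ greater) = 0.00000
At α=0.01: p < α → reject H₀

reject H₀: yes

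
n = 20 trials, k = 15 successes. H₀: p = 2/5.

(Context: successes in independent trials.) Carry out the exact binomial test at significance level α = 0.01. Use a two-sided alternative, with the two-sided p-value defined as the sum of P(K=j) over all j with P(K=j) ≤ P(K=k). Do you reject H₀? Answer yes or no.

Exact binomial: n=20, k=15, p₀=2/5=0.4000
P(X=j) = C(n,j)·p₀^j·(1−p₀)^(n−j); p = Σ P(X=j) over j with P(X=j) ≤ P(X=15)
p-value (two-sided) = 0.00214
At α=0.01: p < α → reject H₀

reject H₀: yes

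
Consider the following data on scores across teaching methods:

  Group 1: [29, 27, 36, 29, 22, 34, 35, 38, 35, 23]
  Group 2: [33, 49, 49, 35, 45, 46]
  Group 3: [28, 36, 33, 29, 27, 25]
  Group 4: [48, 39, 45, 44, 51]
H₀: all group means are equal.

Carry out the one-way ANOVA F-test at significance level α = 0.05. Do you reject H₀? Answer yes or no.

reject H₀: yes

Group means [30.80, 42.83, 29.67, 45.40], grand mean 35.926
SSB = Σnᵢ(x̄ᵢ−x̄)² = 1232.885; SSW = ΣΣ(x−x̄ᵢ)² = 696.967
MSB = 1232.885/3 = 410.9617; MSW = 696.967/23 = 30.3029
F = MSB/MSW = 13.5618
df = (3, 23)
p-value (upper-tail) = 0.00003
At α=0.05: p < α → reject H₀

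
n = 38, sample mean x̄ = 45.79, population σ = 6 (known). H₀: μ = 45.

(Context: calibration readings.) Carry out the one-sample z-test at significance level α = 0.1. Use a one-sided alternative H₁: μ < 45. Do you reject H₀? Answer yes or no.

SE = σ/√n = 6/√38 = 0.9733
z = (x̄−μ₀)/SE = (45.79−45)/0.9733 = 0.8116
p-value (one-sided, H₁ less) = 0.79150
At α=0.1: p ≥ α → fail to reject H₀

reject H₀: no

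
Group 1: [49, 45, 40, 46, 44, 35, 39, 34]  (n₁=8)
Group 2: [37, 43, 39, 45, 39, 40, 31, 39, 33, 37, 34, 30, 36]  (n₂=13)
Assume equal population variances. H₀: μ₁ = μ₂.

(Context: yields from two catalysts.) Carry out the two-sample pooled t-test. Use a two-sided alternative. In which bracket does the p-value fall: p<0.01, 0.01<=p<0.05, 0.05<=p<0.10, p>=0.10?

p-value bracket: 0.05<=p<0.10

x̄₁=41.500, s₁=5.372, n₁=8
x̄₂=37.154, s₂=4.394, n₂=13
s_p² = [7·5.372² + 12·4.394²]/19 = 22.8259
SE = √(s_p²·(1/8+1/13)) = 2.1469
t = (41.500−37.154)/2.1469 = 2.0244
df = 19
p-value (two-sided) = 0.05722
→ bracket: 0.05<=p<0.10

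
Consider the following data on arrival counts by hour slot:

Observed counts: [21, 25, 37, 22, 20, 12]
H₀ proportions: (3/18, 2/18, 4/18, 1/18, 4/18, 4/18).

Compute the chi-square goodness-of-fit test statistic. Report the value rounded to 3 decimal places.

n = 137; E_i = n·p_i = [22.83, 15.22, 30.44, 7.61, 30.44, 30.44]
χ² = (21−22.83)²/22.83 + (25−15.22)²/15.22 + (37−30.44)²/30.44 + (22−7.61)²/7.61 + (20−30.44)²/30.44 + (12−30.44)²/30.44 = 49.7993
df = 5

test statistic = 49.799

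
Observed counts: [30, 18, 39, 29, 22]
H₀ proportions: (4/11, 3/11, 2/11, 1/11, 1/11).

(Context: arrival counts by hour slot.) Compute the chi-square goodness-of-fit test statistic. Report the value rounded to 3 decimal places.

n = 138; E_i = n·p_i = [50.18, 37.64, 25.09, 12.55, 12.55]
χ² = (30−50.18)²/50.18 + (18−37.64)²/37.64 + (39−25.09)²/25.09 + (29−12.55)²/12.55 + (22−12.55)²/12.55 = 54.7790
df = 4

test statistic = 54.779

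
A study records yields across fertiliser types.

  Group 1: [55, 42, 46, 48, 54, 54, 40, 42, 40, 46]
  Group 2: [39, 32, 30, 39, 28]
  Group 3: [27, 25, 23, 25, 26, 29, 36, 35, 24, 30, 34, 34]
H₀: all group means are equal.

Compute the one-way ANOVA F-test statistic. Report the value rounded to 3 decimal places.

test statistic = 31.983

Group means [46.70, 33.60, 29.00], grand mean 36.407
SSB = Σnᵢ(x̄ᵢ−x̄)² = 1757.219; SSW = ΣΣ(x−x̄ᵢ)² = 659.300
MSB = 1757.219/2 = 878.6093; MSW = 659.300/24 = 27.4708
F = MSB/MSW = 31.9833
df = (2, 24)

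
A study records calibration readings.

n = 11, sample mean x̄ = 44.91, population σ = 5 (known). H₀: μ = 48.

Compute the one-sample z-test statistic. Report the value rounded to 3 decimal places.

SE = σ/√n = 5/√11 = 1.5076
z = (x̄−μ₀)/SE = (44.91−48)/1.5076 = -2.0497

test statistic = -2.050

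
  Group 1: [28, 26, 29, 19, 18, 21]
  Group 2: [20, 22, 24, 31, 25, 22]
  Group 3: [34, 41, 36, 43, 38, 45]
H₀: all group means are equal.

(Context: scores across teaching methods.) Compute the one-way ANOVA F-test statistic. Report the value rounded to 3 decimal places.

test statistic = 26.886

Group means [23.50, 24.00, 39.50], grand mean 29.000
SSB = Σnᵢ(x̄ᵢ−x̄)² = 993.000; SSW = ΣΣ(x−x̄ᵢ)² = 277.000
MSB = 993.000/2 = 496.5000; MSW = 277.000/15 = 18.4667
F = MSB/MSW = 26.8863
df = (2, 15)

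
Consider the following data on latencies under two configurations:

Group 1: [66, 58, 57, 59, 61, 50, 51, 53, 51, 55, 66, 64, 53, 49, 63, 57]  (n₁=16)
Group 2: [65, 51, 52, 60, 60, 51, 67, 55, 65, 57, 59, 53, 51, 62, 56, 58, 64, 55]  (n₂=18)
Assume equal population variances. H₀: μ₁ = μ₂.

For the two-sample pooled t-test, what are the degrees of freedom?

df = n₁ + n₂ − 2 = 16 + 18 − 2 = 32

degrees of freedom = 32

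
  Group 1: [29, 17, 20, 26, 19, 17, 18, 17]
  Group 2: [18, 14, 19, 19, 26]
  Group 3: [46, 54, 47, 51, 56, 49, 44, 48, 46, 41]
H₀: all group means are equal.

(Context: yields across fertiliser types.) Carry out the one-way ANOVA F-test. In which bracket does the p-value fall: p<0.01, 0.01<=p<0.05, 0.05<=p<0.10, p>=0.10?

p-value bracket: p<0.01

Group means [20.38, 19.20, 48.20], grand mean 32.217
SSB = Σnᵢ(x̄ᵢ−x̄)² = 4523.638; SSW = ΣΣ(x−x̄ᵢ)² = 406.275
MSB = 4523.638/2 = 2261.8190; MSW = 406.275/20 = 20.3137
F = MSB/MSW = 111.3442
df = (2, 20)
p-value (upper-tail) = 0.00000
→ bracket: p<0.01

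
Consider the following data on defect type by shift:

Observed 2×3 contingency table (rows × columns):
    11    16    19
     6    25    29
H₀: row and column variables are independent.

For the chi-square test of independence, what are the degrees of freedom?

degrees of freedom = 2

df = (r−1)(c−1) = (2−1)·(3−1) = 2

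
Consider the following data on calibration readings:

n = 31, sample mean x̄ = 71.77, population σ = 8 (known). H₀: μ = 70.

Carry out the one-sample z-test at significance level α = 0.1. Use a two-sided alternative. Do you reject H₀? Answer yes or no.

reject H₀: no

SE = σ/√n = 8/√31 = 1.4368
z = (x̄−μ₀)/SE = (71.77−70)/1.4368 = 1.2319
p-value (two-sided) = 0.21800
At α=0.1: p ≥ α → fail to reject H₀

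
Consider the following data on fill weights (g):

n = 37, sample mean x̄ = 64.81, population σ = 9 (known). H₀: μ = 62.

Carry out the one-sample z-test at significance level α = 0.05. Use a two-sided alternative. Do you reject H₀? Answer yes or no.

SE = σ/√n = 9/√37 = 1.4796
z = (x̄−μ₀)/SE = (64.81−62)/1.4796 = 1.8992
p-value (two-sided) = 0.05754
At α=0.05: p ≥ α → fail to reject H₀

reject H₀: no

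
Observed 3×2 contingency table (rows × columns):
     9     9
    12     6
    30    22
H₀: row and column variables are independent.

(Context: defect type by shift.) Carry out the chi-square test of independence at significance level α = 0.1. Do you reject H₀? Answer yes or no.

Row totals [18, 18, 52], col totals [51, 37], n=88
χ² = (9−10.43)²/10.43 + (9−7.57)²/7.57 + (12−10.43)²/10.43 + (6−7.57)²/7.57 + (30−30.14)²/30.14 + (22−21.86)²/21.86 = 1.0296
df = 2
p-value (upper-tail) = 0.59763
At α=0.1: p ≥ α → fail to reject H₀

reject H₀: no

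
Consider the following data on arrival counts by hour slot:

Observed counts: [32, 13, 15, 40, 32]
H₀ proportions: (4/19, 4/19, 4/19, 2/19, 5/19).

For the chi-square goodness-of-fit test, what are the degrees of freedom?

df = k − 1 = 5 − 1 = 4

degrees of freedom = 4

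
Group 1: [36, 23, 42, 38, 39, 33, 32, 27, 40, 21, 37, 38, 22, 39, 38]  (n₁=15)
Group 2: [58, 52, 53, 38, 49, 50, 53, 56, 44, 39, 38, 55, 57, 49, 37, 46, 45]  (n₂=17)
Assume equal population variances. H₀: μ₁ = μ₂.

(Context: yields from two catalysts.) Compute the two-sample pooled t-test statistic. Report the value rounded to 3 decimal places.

x̄₁=33.667, s₁=7.058, n₁=15
x̄₂=48.176, s₂=7.055, n₂=17
s_p² = [14·7.058² + 16·7.055²]/30 = 49.7935
SE = √(s_p²·(1/15+1/17)) = 2.4997
t = (33.667−48.176)/2.4997 = -5.8046
df = 30

test statistic = -5.805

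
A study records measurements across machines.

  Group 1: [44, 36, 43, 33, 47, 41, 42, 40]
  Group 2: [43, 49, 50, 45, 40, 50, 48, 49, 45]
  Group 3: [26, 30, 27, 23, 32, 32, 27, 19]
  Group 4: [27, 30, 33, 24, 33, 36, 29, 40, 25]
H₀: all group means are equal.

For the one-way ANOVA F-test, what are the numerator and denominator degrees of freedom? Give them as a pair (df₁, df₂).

k = 4 groups, N = 34 total
df = (k−1, N−k) = (4−1, 34−4) = (3, 30)

degrees of freedom = [3, 30]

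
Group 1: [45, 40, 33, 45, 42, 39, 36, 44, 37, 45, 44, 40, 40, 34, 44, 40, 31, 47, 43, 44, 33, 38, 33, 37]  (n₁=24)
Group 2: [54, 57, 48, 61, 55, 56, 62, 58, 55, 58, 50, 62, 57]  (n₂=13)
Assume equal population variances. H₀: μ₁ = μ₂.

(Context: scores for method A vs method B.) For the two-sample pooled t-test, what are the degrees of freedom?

degrees of freedom = 35

df = n₁ + n₂ − 2 = 24 + 13 − 2 = 35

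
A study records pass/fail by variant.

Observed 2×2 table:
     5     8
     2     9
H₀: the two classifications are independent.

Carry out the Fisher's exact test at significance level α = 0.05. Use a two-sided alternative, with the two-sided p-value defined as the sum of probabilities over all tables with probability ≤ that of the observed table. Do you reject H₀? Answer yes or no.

Margins: r₁=13, r₂=11, c₁=7, c₂=17, n=24
p_obs = C(13,5)·C(11,2)/C(24,7); sum pmf over tables with pmf ≤ p_obs
p-value (two-sided) = 0.38644
At α=0.05: p ≥ α → fail to reject H₀

reject H₀: no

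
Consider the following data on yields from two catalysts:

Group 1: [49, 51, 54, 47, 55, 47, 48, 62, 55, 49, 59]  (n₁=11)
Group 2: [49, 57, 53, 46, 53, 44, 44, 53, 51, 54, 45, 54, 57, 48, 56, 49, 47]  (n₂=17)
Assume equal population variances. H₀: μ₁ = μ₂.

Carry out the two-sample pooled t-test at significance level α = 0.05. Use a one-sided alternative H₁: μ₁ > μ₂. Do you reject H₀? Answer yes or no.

reject H₀: no

x̄₁=52.364, s₁=5.045, n₁=11
x̄₂=50.588, s₂=4.445, n₂=17
s_p² = [10·5.045² + 16·4.445²]/26 = 21.9486
SE = √(s_p²·(1/11+1/17)) = 1.8128
t = (52.364−50.588)/1.8128 = 0.9793
df = 26
p-value (one-sided, H₁ greater) = 0.16822
At α=0.05: p ≥ α → fail to reject H₀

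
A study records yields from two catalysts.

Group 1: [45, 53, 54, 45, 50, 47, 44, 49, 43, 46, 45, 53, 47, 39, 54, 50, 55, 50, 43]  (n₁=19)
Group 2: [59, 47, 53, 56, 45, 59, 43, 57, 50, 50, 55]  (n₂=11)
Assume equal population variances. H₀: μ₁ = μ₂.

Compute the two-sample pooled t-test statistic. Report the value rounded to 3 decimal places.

x̄₁=48.000, s₁=4.497, n₁=19
x̄₂=52.182, s₂=5.582, n₂=11
s_p² = [18·4.497² + 10·5.582²]/28 = 24.1299
SE = √(s_p²·(1/19+1/11)) = 1.8611
t = (48.000−52.182)/1.8611 = -2.2470
df = 28

test statistic = -2.247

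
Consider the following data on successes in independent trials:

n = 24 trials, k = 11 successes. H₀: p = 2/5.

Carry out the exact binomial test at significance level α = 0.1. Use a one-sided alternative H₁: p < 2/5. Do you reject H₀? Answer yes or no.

reject H₀: no

Exact binomial: n=24, k=11, p₀=2/5=0.4000
P(X≤11) from Σ C(n,i)·p₀^i·(1−p₀)^(n−i)
p-value (one-sided, H₁ less) = 0.78698
At α=0.1: p ≥ α → fail to reject H₀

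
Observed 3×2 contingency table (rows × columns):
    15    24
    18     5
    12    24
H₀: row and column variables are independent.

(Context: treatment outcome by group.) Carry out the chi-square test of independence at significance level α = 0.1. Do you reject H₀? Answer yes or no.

reject H₀: yes

Row totals [39, 23, 36], col totals [45, 53], n=98
χ² = (15−17.91)²/17.91 + (24−21.09)²/21.09 + (18−10.56)²/10.56 + (5−12.44)²/12.44 + (12−16.53)²/16.53 + (24−19.47)²/19.47 = 12.8574
df = 2
p-value (upper-tail) = 0.00161
At α=0.1: p < α → reject H₀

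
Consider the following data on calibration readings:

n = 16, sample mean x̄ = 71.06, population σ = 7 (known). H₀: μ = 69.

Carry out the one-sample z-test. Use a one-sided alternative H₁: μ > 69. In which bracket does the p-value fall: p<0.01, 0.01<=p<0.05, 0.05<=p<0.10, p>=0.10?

p-value bracket: p>=0.10

SE = σ/√n = 7/√16 = 1.7500
z = (x̄−μ₀)/SE = (71.06−69)/1.7500 = 1.1771
p-value (one-sided, H₁ greater) = 0.11957
→ bracket: p>=0.10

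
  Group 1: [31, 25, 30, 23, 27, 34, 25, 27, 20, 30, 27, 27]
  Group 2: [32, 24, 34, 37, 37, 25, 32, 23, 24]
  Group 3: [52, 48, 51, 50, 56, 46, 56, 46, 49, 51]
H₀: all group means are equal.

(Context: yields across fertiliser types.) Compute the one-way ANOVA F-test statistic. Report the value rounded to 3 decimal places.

Group means [27.17, 29.78, 50.50], grand mean 35.452
SSB = Σnᵢ(x̄ᵢ−x̄)² = 3377.955; SSW = ΣΣ(x−x̄ᵢ)² = 535.722
MSB = 3377.955/2 = 1688.9776; MSW = 535.722/28 = 19.1329
F = MSB/MSW = 88.2759
df = (2, 28)

test statistic = 88.276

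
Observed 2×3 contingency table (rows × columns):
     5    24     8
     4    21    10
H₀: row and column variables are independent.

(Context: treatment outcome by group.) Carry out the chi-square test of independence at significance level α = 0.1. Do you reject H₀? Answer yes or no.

reject H₀: no

Row totals [37, 35], col totals [9, 45, 18], n=72
χ² = (5−4.62)²/4.62 + (24−23.12)²/23.12 + (8−9.25)²/9.25 + (4−4.38)²/4.38 + (21−21.88)²/21.88 + (10−8.75)²/8.75 = 0.4781
df = 2
p-value (upper-tail) = 0.78736
At α=0.1: p ≥ α → fail to reject H₀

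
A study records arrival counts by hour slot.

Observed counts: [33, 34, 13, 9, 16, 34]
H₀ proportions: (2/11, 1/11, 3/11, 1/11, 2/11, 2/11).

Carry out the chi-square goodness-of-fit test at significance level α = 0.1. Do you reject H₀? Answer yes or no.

reject H₀: yes

n = 139; E_i = n·p_i = [25.27, 12.64, 37.91, 12.64, 25.27, 25.27]
χ² = (33−25.27)²/25.27 + (34−12.64)²/12.64 + (13−37.91)²/37.91 + (9−12.64)²/12.64 + (16−25.27)²/25.27 + (34−25.27)²/25.27 = 62.3106
df = 5
p-value (upper-tail) = 0.00000
At α=0.1: p < α → reject H₀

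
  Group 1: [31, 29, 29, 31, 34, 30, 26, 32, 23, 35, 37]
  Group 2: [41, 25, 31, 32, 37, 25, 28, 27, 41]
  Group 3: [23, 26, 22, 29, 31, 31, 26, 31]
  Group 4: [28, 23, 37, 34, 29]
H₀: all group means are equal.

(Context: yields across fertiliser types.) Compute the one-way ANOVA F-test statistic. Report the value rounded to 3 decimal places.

Group means [30.64, 31.89, 27.38, 30.20], grand mean 30.121
SSB = Σnᵢ(x̄ᵢ−x̄)² = 91.406; SSW = ΣΣ(x−x̄ᵢ)² = 698.109
MSB = 91.406/3 = 30.4686; MSW = 698.109/29 = 24.0727
F = MSB/MSW = 1.2657
df = (3, 29)

test statistic = 1.266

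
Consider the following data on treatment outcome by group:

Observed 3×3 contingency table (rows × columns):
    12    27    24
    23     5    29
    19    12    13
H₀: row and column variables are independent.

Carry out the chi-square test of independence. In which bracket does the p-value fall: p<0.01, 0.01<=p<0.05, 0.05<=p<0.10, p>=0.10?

p-value bracket: p<0.01

Row totals [63, 57, 44], col totals [54, 44, 66], n=164
χ² = (12−20.74)²/20.74 + (27−16.90)²/16.90 + (24−25.35)²/25.35 + (23−18.77)²/18.77 + (5−15.29)²/15.29 + (29−22.94)²/22.94 + (19−14.49)²/14.49 + (12−11.80)²/11.80 + (13−17.71)²/17.71 = 21.9332
df = 4
p-value (upper-tail) = 0.00021
→ bracket: p<0.01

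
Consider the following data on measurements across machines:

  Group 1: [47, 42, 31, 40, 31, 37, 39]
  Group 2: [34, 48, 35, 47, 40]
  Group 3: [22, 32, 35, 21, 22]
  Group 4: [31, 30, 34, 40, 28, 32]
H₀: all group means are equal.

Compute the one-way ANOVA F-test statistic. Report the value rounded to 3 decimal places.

test statistic = 6.435

Group means [38.14, 40.80, 26.40, 32.50], grand mean 34.696
SSB = Σnᵢ(x̄ᵢ−x̄)² = 642.512; SSW = ΣΣ(x−x̄ᵢ)² = 632.357
MSB = 642.512/3 = 214.1708; MSW = 632.357/19 = 33.2820
F = MSB/MSW = 6.4350
df = (3, 19)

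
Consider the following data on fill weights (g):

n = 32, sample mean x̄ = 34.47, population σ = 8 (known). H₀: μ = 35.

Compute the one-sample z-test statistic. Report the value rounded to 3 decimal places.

test statistic = -0.375

SE = σ/√n = 8/√32 = 1.4142
z = (x̄−μ₀)/SE = (34.47−35)/1.4142 = -0.3748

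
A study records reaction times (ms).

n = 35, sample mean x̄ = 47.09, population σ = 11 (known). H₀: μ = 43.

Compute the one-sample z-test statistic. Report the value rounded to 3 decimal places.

SE = σ/√n = 11/√35 = 1.8593
z = (x̄−μ₀)/SE = (47.09−43)/1.8593 = 2.1997

test statistic = 2.200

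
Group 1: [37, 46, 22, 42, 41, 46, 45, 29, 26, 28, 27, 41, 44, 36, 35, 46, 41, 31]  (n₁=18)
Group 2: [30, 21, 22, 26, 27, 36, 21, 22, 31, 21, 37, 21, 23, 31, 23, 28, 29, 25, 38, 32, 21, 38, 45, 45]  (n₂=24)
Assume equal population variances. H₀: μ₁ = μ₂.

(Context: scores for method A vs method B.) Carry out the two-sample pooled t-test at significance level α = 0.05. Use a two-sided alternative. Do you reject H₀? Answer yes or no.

reject H₀: yes

x̄₁=36.833, s₁=7.898, n₁=18
x̄₂=28.875, s₂=7.589, n₂=24
s_p² = [17·7.898² + 23·7.589²]/40 = 59.6281
SE = √(s_p²·(1/18+1/24)) = 2.4077
t = (36.833−28.875)/2.4077 = 3.3053
df = 40
p-value (two-sided) = 0.00201
At α=0.05: p < α → reject H₀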